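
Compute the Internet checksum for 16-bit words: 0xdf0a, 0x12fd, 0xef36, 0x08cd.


Sum all words (with carry folding):
+ 0xdf0a = 0xdf0a
+ 0x12fd = 0xf207
+ 0xef36 = 0xe13e
+ 0x08cd = 0xea0b
One's complement: ~0xea0b
Checksum = 0x15f4


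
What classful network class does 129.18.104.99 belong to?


First octet: 129
Binary: 10000001
10xxxxxx -> Class B (128-191)
Class B, default mask 255.255.0.0 (/16)


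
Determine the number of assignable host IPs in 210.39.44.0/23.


Host bits = 32 - 23 = 9
Total addresses = 2^9 = 512
Usable = total - 2 (network and broadcast)
Usable hosts: 510


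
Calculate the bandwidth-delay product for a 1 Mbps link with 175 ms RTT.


BDP = bandwidth * RTT
= 1 Mbps * 175 ms
= 1 * 1e6 * 175 / 1000 bits
= 175000 bits
= 21875 bytes
= 21.3623 KB
BDP = 175000 bits (21875 bytes)


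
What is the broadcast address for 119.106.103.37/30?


Network: 119.106.103.36/30
Host bits = 2
Set all host bits to 1:
Broadcast: 119.106.103.39


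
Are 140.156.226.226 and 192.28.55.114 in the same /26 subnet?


Mask: 255.255.255.192
140.156.226.226 AND mask = 140.156.226.192
192.28.55.114 AND mask = 192.28.55.64
No, different subnets (140.156.226.192 vs 192.28.55.64)


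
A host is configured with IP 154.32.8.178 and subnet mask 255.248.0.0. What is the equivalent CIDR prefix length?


Binary: 11111111.11111000.00000000.00000000
Count leading 1s
Prefix: /13


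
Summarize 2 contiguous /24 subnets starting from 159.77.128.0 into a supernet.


Original prefix: /24
Number of subnets: 2 = 2^1
New prefix = 24 - 1 = 23
Supernet: 159.77.128.0/23


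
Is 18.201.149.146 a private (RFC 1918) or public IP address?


RFC 1918 private ranges:
  10.0.0.0/8 (10.0.0.0 - 10.255.255.255)
  172.16.0.0/12 (172.16.0.0 - 172.31.255.255)
  192.168.0.0/16 (192.168.0.0 - 192.168.255.255)
Public (not in any RFC 1918 range)


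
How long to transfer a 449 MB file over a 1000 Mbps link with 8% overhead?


Effective throughput = 1000 * (1 - 8/100) = 920 Mbps
File size in Mb = 449 * 8 = 3592 Mb
Time = 3592 / 920
Time = 3.9043 seconds


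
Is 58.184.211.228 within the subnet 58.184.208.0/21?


Subnet network: 58.184.208.0
Test IP AND mask: 58.184.208.0
Yes, 58.184.211.228 is in 58.184.208.0/21


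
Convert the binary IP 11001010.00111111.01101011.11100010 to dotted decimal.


11001010 = 202
00111111 = 63
01101011 = 107
11100010 = 226
IP: 202.63.107.226


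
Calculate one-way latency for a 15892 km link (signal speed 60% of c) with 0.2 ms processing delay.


Speed = 0.6 * 3e5 km/s = 180000 km/s
Propagation delay = 15892 / 180000 = 0.0883 s = 88.2889 ms
Processing delay = 0.2 ms
Total one-way latency = 88.4889 ms


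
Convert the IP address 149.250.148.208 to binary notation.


149 = 10010101
250 = 11111010
148 = 10010100
208 = 11010000
Binary: 10010101.11111010.10010100.11010000


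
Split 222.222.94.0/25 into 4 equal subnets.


New prefix = 25 + 2 = 27
Each subnet has 32 addresses
  222.222.94.0/27
  222.222.94.32/27
  222.222.94.64/27
  222.222.94.96/27
Subnets: 222.222.94.0/27, 222.222.94.32/27, 222.222.94.64/27, 222.222.94.96/27


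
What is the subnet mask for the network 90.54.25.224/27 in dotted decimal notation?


/27 means 27 network bits, 5 host bits
Binary: 11111111111111111111111111100000
Mask: 255.255.255.224


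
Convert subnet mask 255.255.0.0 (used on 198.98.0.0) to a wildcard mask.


Subnet mask: 255.255.0.0
Wildcard = 255.255.255.255 - subnet mask
255 - 255 = 0
255 - 255 = 0
255 - 0 = 255
255 - 0 = 255
Wildcard: 0.0.255.255


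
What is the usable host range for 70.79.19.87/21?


Network: 70.79.16.0
Broadcast: 70.79.23.255
First usable = network + 1
Last usable = broadcast - 1
Range: 70.79.16.1 to 70.79.23.254


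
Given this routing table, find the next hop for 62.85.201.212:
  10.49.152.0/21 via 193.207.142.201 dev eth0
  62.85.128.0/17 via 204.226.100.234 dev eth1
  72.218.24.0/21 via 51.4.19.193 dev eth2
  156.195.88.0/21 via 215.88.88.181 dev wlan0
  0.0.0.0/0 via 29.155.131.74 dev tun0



Longest prefix match for 62.85.201.212:
  /21 10.49.152.0: no
  /17 62.85.128.0: MATCH
  /21 72.218.24.0: no
  /21 156.195.88.0: no
  /0 0.0.0.0: MATCH
Selected: next-hop 204.226.100.234 via eth1 (matched /17)


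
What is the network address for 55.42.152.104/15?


IP:   00110111.00101010.10011000.01101000
Mask: 11111111.11111110.00000000.00000000
AND operation:
Net:  00110111.00101010.00000000.00000000
Network: 55.42.0.0/15


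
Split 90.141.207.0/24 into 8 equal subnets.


New prefix = 24 + 3 = 27
Each subnet has 32 addresses
  90.141.207.0/27
  90.141.207.32/27
  90.141.207.64/27
  90.141.207.96/27
  90.141.207.128/27
  90.141.207.160/27
  90.141.207.192/27
  90.141.207.224/27
Subnets: 90.141.207.0/27, 90.141.207.32/27, 90.141.207.64/27, 90.141.207.96/27, 90.141.207.128/27, 90.141.207.160/27, 90.141.207.192/27, 90.141.207.224/27


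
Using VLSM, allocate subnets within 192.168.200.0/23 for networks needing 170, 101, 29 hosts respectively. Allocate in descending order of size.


170 hosts -> /24 (254 usable): 192.168.200.0/24
101 hosts -> /25 (126 usable): 192.168.201.0/25
29 hosts -> /27 (30 usable): 192.168.201.128/27
Allocation: 192.168.200.0/24 (170 hosts, 254 usable); 192.168.201.0/25 (101 hosts, 126 usable); 192.168.201.128/27 (29 hosts, 30 usable)


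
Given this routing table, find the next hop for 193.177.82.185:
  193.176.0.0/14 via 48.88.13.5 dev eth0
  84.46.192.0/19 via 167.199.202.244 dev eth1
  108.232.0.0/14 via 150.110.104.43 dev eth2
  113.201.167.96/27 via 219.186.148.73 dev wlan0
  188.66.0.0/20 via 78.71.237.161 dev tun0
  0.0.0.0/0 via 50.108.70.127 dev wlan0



Longest prefix match for 193.177.82.185:
  /14 193.176.0.0: MATCH
  /19 84.46.192.0: no
  /14 108.232.0.0: no
  /27 113.201.167.96: no
  /20 188.66.0.0: no
  /0 0.0.0.0: MATCH
Selected: next-hop 48.88.13.5 via eth0 (matched /14)


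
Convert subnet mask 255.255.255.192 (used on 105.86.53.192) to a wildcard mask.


Subnet mask: 255.255.255.192
Wildcard = 255.255.255.255 - subnet mask
255 - 255 = 0
255 - 255 = 0
255 - 255 = 0
255 - 192 = 63
Wildcard: 0.0.0.63


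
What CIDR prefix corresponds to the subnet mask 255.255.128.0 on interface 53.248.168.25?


Binary: 11111111.11111111.10000000.00000000
Count leading 1s
Prefix: /17


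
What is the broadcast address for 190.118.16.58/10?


Network: 190.64.0.0/10
Host bits = 22
Set all host bits to 1:
Broadcast: 190.127.255.255


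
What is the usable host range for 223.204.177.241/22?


Network: 223.204.176.0
Broadcast: 223.204.179.255
First usable = network + 1
Last usable = broadcast - 1
Range: 223.204.176.1 to 223.204.179.254


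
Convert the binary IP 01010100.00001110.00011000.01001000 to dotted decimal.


01010100 = 84
00001110 = 14
00011000 = 24
01001000 = 72
IP: 84.14.24.72


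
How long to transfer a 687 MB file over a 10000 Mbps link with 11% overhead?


Effective throughput = 10000 * (1 - 11/100) = 8900 Mbps
File size in Mb = 687 * 8 = 5496 Mb
Time = 5496 / 8900
Time = 0.6175 seconds


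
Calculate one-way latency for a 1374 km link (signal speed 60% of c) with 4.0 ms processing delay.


Speed = 0.6 * 3e5 km/s = 180000 km/s
Propagation delay = 1374 / 180000 = 0.0076 s = 7.6333 ms
Processing delay = 4.0 ms
Total one-way latency = 11.6333 ms


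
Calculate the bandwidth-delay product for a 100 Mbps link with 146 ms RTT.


BDP = bandwidth * RTT
= 100 Mbps * 146 ms
= 100 * 1e6 * 146 / 1000 bits
= 14600000 bits
= 1825000 bytes
= 1782.2266 KB
BDP = 14600000 bits (1825000 bytes)


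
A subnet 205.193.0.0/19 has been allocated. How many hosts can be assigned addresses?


Host bits = 32 - 19 = 13
Total addresses = 2^13 = 8192
Usable = total - 2 (network and broadcast)
Usable hosts: 8190


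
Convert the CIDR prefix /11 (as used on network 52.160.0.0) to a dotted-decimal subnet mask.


/11 means 11 network bits, 21 host bits
Binary: 11111111111000000000000000000000
Mask: 255.224.0.0


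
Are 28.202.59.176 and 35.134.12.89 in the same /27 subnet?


Mask: 255.255.255.224
28.202.59.176 AND mask = 28.202.59.160
35.134.12.89 AND mask = 35.134.12.64
No, different subnets (28.202.59.160 vs 35.134.12.64)


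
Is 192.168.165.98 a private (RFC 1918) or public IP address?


RFC 1918 private ranges:
  10.0.0.0/8 (10.0.0.0 - 10.255.255.255)
  172.16.0.0/12 (172.16.0.0 - 172.31.255.255)
  192.168.0.0/16 (192.168.0.0 - 192.168.255.255)
Private (in 192.168.0.0/16)


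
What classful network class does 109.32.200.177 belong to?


First octet: 109
Binary: 01101101
0xxxxxxx -> Class A (1-126)
Class A, default mask 255.0.0.0 (/8)


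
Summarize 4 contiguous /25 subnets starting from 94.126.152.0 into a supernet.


Original prefix: /25
Number of subnets: 4 = 2^2
New prefix = 25 - 2 = 23
Supernet: 94.126.152.0/23


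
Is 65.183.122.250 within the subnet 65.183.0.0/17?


Subnet network: 65.183.0.0
Test IP AND mask: 65.183.0.0
Yes, 65.183.122.250 is in 65.183.0.0/17


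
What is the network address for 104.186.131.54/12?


IP:   01101000.10111010.10000011.00110110
Mask: 11111111.11110000.00000000.00000000
AND operation:
Net:  01101000.10110000.00000000.00000000
Network: 104.176.0.0/12


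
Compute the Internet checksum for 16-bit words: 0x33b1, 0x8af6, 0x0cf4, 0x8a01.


Sum all words (with carry folding):
+ 0x33b1 = 0x33b1
+ 0x8af6 = 0xbea7
+ 0x0cf4 = 0xcb9b
+ 0x8a01 = 0x559d
One's complement: ~0x559d
Checksum = 0xaa62


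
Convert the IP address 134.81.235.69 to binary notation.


134 = 10000110
81 = 01010001
235 = 11101011
69 = 01000101
Binary: 10000110.01010001.11101011.01000101


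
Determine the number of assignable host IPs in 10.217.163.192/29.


Host bits = 32 - 29 = 3
Total addresses = 2^3 = 8
Usable = total - 2 (network and broadcast)
Usable hosts: 6


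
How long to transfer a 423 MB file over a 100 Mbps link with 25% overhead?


Effective throughput = 100 * (1 - 25/100) = 75 Mbps
File size in Mb = 423 * 8 = 3384 Mb
Time = 3384 / 75
Time = 45.12 seconds


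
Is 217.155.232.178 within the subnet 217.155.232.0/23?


Subnet network: 217.155.232.0
Test IP AND mask: 217.155.232.0
Yes, 217.155.232.178 is in 217.155.232.0/23


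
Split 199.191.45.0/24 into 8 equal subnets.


New prefix = 24 + 3 = 27
Each subnet has 32 addresses
  199.191.45.0/27
  199.191.45.32/27
  199.191.45.64/27
  199.191.45.96/27
  199.191.45.128/27
  199.191.45.160/27
  199.191.45.192/27
  199.191.45.224/27
Subnets: 199.191.45.0/27, 199.191.45.32/27, 199.191.45.64/27, 199.191.45.96/27, 199.191.45.128/27, 199.191.45.160/27, 199.191.45.192/27, 199.191.45.224/27


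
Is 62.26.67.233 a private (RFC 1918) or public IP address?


RFC 1918 private ranges:
  10.0.0.0/8 (10.0.0.0 - 10.255.255.255)
  172.16.0.0/12 (172.16.0.0 - 172.31.255.255)
  192.168.0.0/16 (192.168.0.0 - 192.168.255.255)
Public (not in any RFC 1918 range)


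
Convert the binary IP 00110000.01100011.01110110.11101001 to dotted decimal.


00110000 = 48
01100011 = 99
01110110 = 118
11101001 = 233
IP: 48.99.118.233


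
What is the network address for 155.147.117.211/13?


IP:   10011011.10010011.01110101.11010011
Mask: 11111111.11111000.00000000.00000000
AND operation:
Net:  10011011.10010000.00000000.00000000
Network: 155.144.0.0/13


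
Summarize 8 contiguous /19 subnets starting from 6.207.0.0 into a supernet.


Original prefix: /19
Number of subnets: 8 = 2^3
New prefix = 19 - 3 = 16
Supernet: 6.207.0.0/16


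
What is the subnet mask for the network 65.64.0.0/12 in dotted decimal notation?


/12 means 12 network bits, 20 host bits
Binary: 11111111111100000000000000000000
Mask: 255.240.0.0


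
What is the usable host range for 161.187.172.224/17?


Network: 161.187.128.0
Broadcast: 161.187.255.255
First usable = network + 1
Last usable = broadcast - 1
Range: 161.187.128.1 to 161.187.255.254


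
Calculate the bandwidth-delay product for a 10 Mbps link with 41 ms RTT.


BDP = bandwidth * RTT
= 10 Mbps * 41 ms
= 10 * 1e6 * 41 / 1000 bits
= 410000 bits
= 51250 bytes
= 50.0488 KB
BDP = 410000 bits (51250 bytes)


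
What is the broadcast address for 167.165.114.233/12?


Network: 167.160.0.0/12
Host bits = 20
Set all host bits to 1:
Broadcast: 167.175.255.255


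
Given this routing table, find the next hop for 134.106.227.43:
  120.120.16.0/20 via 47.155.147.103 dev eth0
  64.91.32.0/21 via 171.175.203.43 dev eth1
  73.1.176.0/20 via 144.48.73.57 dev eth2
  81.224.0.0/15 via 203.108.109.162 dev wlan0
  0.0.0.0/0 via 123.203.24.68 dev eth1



Longest prefix match for 134.106.227.43:
  /20 120.120.16.0: no
  /21 64.91.32.0: no
  /20 73.1.176.0: no
  /15 81.224.0.0: no
  /0 0.0.0.0: MATCH
Selected: next-hop 123.203.24.68 via eth1 (matched /0)


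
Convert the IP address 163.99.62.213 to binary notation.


163 = 10100011
99 = 01100011
62 = 00111110
213 = 11010101
Binary: 10100011.01100011.00111110.11010101


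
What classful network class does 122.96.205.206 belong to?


First octet: 122
Binary: 01111010
0xxxxxxx -> Class A (1-126)
Class A, default mask 255.0.0.0 (/8)


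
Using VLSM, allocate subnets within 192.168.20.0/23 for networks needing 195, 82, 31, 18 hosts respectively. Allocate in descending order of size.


195 hosts -> /24 (254 usable): 192.168.20.0/24
82 hosts -> /25 (126 usable): 192.168.21.0/25
31 hosts -> /26 (62 usable): 192.168.21.128/26
18 hosts -> /27 (30 usable): 192.168.21.192/27
Allocation: 192.168.20.0/24 (195 hosts, 254 usable); 192.168.21.0/25 (82 hosts, 126 usable); 192.168.21.128/26 (31 hosts, 62 usable); 192.168.21.192/27 (18 hosts, 30 usable)


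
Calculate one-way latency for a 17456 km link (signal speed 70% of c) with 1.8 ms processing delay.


Speed = 0.7 * 3e5 km/s = 210000 km/s
Propagation delay = 17456 / 210000 = 0.0831 s = 83.1238 ms
Processing delay = 1.8 ms
Total one-way latency = 84.9238 ms


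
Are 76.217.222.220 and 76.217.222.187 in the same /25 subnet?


Mask: 255.255.255.128
76.217.222.220 AND mask = 76.217.222.128
76.217.222.187 AND mask = 76.217.222.128
Yes, same subnet (76.217.222.128)


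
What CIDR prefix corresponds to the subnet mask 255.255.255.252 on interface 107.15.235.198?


Binary: 11111111.11111111.11111111.11111100
Count leading 1s
Prefix: /30


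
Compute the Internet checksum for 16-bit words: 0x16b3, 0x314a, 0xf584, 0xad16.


Sum all words (with carry folding):
+ 0x16b3 = 0x16b3
+ 0x314a = 0x47fd
+ 0xf584 = 0x3d82
+ 0xad16 = 0xea98
One's complement: ~0xea98
Checksum = 0x1567


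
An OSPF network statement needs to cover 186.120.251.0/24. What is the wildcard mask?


Subnet mask: 255.255.255.0
Wildcard = 255.255.255.255 - subnet mask
255 - 255 = 0
255 - 255 = 0
255 - 255 = 0
255 - 0 = 255
Wildcard: 0.0.0.255


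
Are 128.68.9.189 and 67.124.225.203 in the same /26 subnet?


Mask: 255.255.255.192
128.68.9.189 AND mask = 128.68.9.128
67.124.225.203 AND mask = 67.124.225.192
No, different subnets (128.68.9.128 vs 67.124.225.192)


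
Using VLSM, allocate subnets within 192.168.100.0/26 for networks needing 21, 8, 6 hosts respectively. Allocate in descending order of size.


21 hosts -> /27 (30 usable): 192.168.100.0/27
8 hosts -> /28 (14 usable): 192.168.100.32/28
6 hosts -> /29 (6 usable): 192.168.100.48/29
Allocation: 192.168.100.0/27 (21 hosts, 30 usable); 192.168.100.32/28 (8 hosts, 14 usable); 192.168.100.48/29 (6 hosts, 6 usable)


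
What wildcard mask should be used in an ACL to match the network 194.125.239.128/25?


Subnet mask: 255.255.255.128
Wildcard = 255.255.255.255 - subnet mask
255 - 255 = 0
255 - 255 = 0
255 - 255 = 0
255 - 128 = 127
Wildcard: 0.0.0.127


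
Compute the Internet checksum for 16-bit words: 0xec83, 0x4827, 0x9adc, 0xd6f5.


Sum all words (with carry folding):
+ 0xec83 = 0xec83
+ 0x4827 = 0x34ab
+ 0x9adc = 0xcf87
+ 0xd6f5 = 0xa67d
One's complement: ~0xa67d
Checksum = 0x5982


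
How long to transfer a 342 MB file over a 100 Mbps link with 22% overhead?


Effective throughput = 100 * (1 - 22/100) = 78 Mbps
File size in Mb = 342 * 8 = 2736 Mb
Time = 2736 / 78
Time = 35.0769 seconds


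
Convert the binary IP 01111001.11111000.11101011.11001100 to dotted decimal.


01111001 = 121
11111000 = 248
11101011 = 235
11001100 = 204
IP: 121.248.235.204


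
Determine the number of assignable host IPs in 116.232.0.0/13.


Host bits = 32 - 13 = 19
Total addresses = 2^19 = 524288
Usable = total - 2 (network and broadcast)
Usable hosts: 524286


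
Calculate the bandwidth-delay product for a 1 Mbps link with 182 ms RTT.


BDP = bandwidth * RTT
= 1 Mbps * 182 ms
= 1 * 1e6 * 182 / 1000 bits
= 182000 bits
= 22750 bytes
= 22.2168 KB
BDP = 182000 bits (22750 bytes)


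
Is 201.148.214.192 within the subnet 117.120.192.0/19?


Subnet network: 117.120.192.0
Test IP AND mask: 201.148.192.0
No, 201.148.214.192 is not in 117.120.192.0/19


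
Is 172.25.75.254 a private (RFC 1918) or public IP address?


RFC 1918 private ranges:
  10.0.0.0/8 (10.0.0.0 - 10.255.255.255)
  172.16.0.0/12 (172.16.0.0 - 172.31.255.255)
  192.168.0.0/16 (192.168.0.0 - 192.168.255.255)
Private (in 172.16.0.0/12)


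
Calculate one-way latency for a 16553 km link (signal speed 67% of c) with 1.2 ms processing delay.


Speed = 0.67 * 3e5 km/s = 201000 km/s
Propagation delay = 16553 / 201000 = 0.0824 s = 82.3532 ms
Processing delay = 1.2 ms
Total one-way latency = 83.5532 ms


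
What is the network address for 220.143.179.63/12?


IP:   11011100.10001111.10110011.00111111
Mask: 11111111.11110000.00000000.00000000
AND operation:
Net:  11011100.10000000.00000000.00000000
Network: 220.128.0.0/12


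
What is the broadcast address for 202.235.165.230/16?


Network: 202.235.0.0/16
Host bits = 16
Set all host bits to 1:
Broadcast: 202.235.255.255


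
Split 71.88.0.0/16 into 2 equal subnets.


New prefix = 16 + 1 = 17
Each subnet has 32768 addresses
  71.88.0.0/17
  71.88.128.0/17
Subnets: 71.88.0.0/17, 71.88.128.0/17


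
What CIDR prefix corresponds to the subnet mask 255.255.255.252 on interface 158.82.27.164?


Binary: 11111111.11111111.11111111.11111100
Count leading 1s
Prefix: /30


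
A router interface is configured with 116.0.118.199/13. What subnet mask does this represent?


/13 means 13 network bits, 19 host bits
Binary: 11111111111110000000000000000000
Mask: 255.248.0.0


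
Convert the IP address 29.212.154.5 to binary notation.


29 = 00011101
212 = 11010100
154 = 10011010
5 = 00000101
Binary: 00011101.11010100.10011010.00000101


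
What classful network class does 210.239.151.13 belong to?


First octet: 210
Binary: 11010010
110xxxxx -> Class C (192-223)
Class C, default mask 255.255.255.0 (/24)


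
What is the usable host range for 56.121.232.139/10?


Network: 56.64.0.0
Broadcast: 56.127.255.255
First usable = network + 1
Last usable = broadcast - 1
Range: 56.64.0.1 to 56.127.255.254


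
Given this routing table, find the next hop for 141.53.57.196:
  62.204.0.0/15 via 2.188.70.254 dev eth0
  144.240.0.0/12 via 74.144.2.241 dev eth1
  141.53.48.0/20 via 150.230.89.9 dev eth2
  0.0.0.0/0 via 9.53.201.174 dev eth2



Longest prefix match for 141.53.57.196:
  /15 62.204.0.0: no
  /12 144.240.0.0: no
  /20 141.53.48.0: MATCH
  /0 0.0.0.0: MATCH
Selected: next-hop 150.230.89.9 via eth2 (matched /20)


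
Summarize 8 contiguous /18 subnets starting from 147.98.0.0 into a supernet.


Original prefix: /18
Number of subnets: 8 = 2^3
New prefix = 18 - 3 = 15
Supernet: 147.98.0.0/15


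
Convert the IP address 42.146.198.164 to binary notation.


42 = 00101010
146 = 10010010
198 = 11000110
164 = 10100100
Binary: 00101010.10010010.11000110.10100100


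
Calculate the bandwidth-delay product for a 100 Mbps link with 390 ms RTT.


BDP = bandwidth * RTT
= 100 Mbps * 390 ms
= 100 * 1e6 * 390 / 1000 bits
= 39000000 bits
= 4875000 bytes
= 4760.7422 KB
BDP = 39000000 bits (4875000 bytes)


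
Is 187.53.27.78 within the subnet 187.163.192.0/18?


Subnet network: 187.163.192.0
Test IP AND mask: 187.53.0.0
No, 187.53.27.78 is not in 187.163.192.0/18


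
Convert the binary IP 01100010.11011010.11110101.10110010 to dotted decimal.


01100010 = 98
11011010 = 218
11110101 = 245
10110010 = 178
IP: 98.218.245.178


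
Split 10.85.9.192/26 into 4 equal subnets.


New prefix = 26 + 2 = 28
Each subnet has 16 addresses
  10.85.9.192/28
  10.85.9.208/28
  10.85.9.224/28
  10.85.9.240/28
Subnets: 10.85.9.192/28, 10.85.9.208/28, 10.85.9.224/28, 10.85.9.240/28


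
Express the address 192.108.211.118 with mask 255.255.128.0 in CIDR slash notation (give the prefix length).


Binary: 11111111.11111111.10000000.00000000
Count leading 1s
Prefix: /17


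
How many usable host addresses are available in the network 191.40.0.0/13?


Host bits = 32 - 13 = 19
Total addresses = 2^19 = 524288
Usable = total - 2 (network and broadcast)
Usable hosts: 524286


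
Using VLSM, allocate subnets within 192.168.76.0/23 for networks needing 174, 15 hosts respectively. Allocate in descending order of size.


174 hosts -> /24 (254 usable): 192.168.76.0/24
15 hosts -> /27 (30 usable): 192.168.77.0/27
Allocation: 192.168.76.0/24 (174 hosts, 254 usable); 192.168.77.0/27 (15 hosts, 30 usable)


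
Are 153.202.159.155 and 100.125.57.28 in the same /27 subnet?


Mask: 255.255.255.224
153.202.159.155 AND mask = 153.202.159.128
100.125.57.28 AND mask = 100.125.57.0
No, different subnets (153.202.159.128 vs 100.125.57.0)


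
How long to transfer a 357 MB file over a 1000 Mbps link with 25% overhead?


Effective throughput = 1000 * (1 - 25/100) = 750 Mbps
File size in Mb = 357 * 8 = 2856 Mb
Time = 2856 / 750
Time = 3.808 seconds


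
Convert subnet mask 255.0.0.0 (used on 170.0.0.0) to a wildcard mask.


Subnet mask: 255.0.0.0
Wildcard = 255.255.255.255 - subnet mask
255 - 255 = 0
255 - 0 = 255
255 - 0 = 255
255 - 0 = 255
Wildcard: 0.255.255.255


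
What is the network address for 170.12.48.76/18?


IP:   10101010.00001100.00110000.01001100
Mask: 11111111.11111111.11000000.00000000
AND operation:
Net:  10101010.00001100.00000000.00000000
Network: 170.12.0.0/18


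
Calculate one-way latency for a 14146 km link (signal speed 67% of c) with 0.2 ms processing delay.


Speed = 0.67 * 3e5 km/s = 201000 km/s
Propagation delay = 14146 / 201000 = 0.0704 s = 70.3781 ms
Processing delay = 0.2 ms
Total one-way latency = 70.5781 ms


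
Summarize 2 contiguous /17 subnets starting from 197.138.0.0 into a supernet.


Original prefix: /17
Number of subnets: 2 = 2^1
New prefix = 17 - 1 = 16
Supernet: 197.138.0.0/16


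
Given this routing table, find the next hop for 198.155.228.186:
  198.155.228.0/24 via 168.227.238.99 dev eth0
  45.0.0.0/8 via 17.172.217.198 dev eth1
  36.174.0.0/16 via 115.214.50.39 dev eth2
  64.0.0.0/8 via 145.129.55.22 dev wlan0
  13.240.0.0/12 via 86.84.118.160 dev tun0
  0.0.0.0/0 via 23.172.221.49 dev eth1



Longest prefix match for 198.155.228.186:
  /24 198.155.228.0: MATCH
  /8 45.0.0.0: no
  /16 36.174.0.0: no
  /8 64.0.0.0: no
  /12 13.240.0.0: no
  /0 0.0.0.0: MATCH
Selected: next-hop 168.227.238.99 via eth0 (matched /24)


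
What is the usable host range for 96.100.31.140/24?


Network: 96.100.31.0
Broadcast: 96.100.31.255
First usable = network + 1
Last usable = broadcast - 1
Range: 96.100.31.1 to 96.100.31.254


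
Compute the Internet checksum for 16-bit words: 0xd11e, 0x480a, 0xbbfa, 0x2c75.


Sum all words (with carry folding):
+ 0xd11e = 0xd11e
+ 0x480a = 0x1929
+ 0xbbfa = 0xd523
+ 0x2c75 = 0x0199
One's complement: ~0x0199
Checksum = 0xfe66


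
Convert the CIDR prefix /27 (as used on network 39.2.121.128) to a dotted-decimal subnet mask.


/27 means 27 network bits, 5 host bits
Binary: 11111111111111111111111111100000
Mask: 255.255.255.224


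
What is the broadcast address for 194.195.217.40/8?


Network: 194.0.0.0/8
Host bits = 24
Set all host bits to 1:
Broadcast: 194.255.255.255


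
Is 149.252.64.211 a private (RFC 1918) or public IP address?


RFC 1918 private ranges:
  10.0.0.0/8 (10.0.0.0 - 10.255.255.255)
  172.16.0.0/12 (172.16.0.0 - 172.31.255.255)
  192.168.0.0/16 (192.168.0.0 - 192.168.255.255)
Public (not in any RFC 1918 range)


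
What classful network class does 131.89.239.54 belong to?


First octet: 131
Binary: 10000011
10xxxxxx -> Class B (128-191)
Class B, default mask 255.255.0.0 (/16)


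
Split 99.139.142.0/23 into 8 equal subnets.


New prefix = 23 + 3 = 26
Each subnet has 64 addresses
  99.139.142.0/26
  99.139.142.64/26
  99.139.142.128/26
  99.139.142.192/26
  99.139.143.0/26
  99.139.143.64/26
  99.139.143.128/26
  99.139.143.192/26
Subnets: 99.139.142.0/26, 99.139.142.64/26, 99.139.142.128/26, 99.139.142.192/26, 99.139.143.0/26, 99.139.143.64/26, 99.139.143.128/26, 99.139.143.192/26


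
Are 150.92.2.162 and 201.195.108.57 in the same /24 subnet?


Mask: 255.255.255.0
150.92.2.162 AND mask = 150.92.2.0
201.195.108.57 AND mask = 201.195.108.0
No, different subnets (150.92.2.0 vs 201.195.108.0)


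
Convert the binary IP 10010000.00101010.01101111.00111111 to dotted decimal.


10010000 = 144
00101010 = 42
01101111 = 111
00111111 = 63
IP: 144.42.111.63


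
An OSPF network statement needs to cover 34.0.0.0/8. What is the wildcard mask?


Subnet mask: 255.0.0.0
Wildcard = 255.255.255.255 - subnet mask
255 - 255 = 0
255 - 0 = 255
255 - 0 = 255
255 - 0 = 255
Wildcard: 0.255.255.255


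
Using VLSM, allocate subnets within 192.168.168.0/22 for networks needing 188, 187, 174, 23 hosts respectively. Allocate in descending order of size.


188 hosts -> /24 (254 usable): 192.168.168.0/24
187 hosts -> /24 (254 usable): 192.168.169.0/24
174 hosts -> /24 (254 usable): 192.168.170.0/24
23 hosts -> /27 (30 usable): 192.168.171.0/27
Allocation: 192.168.168.0/24 (188 hosts, 254 usable); 192.168.169.0/24 (187 hosts, 254 usable); 192.168.170.0/24 (174 hosts, 254 usable); 192.168.171.0/27 (23 hosts, 30 usable)


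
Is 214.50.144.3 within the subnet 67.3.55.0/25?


Subnet network: 67.3.55.0
Test IP AND mask: 214.50.144.0
No, 214.50.144.3 is not in 67.3.55.0/25


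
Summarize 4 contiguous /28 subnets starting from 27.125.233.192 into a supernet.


Original prefix: /28
Number of subnets: 4 = 2^2
New prefix = 28 - 2 = 26
Supernet: 27.125.233.192/26


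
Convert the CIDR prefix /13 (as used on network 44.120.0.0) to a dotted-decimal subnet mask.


/13 means 13 network bits, 19 host bits
Binary: 11111111111110000000000000000000
Mask: 255.248.0.0


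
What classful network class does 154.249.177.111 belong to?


First octet: 154
Binary: 10011010
10xxxxxx -> Class B (128-191)
Class B, default mask 255.255.0.0 (/16)


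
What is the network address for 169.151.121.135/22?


IP:   10101001.10010111.01111001.10000111
Mask: 11111111.11111111.11111100.00000000
AND operation:
Net:  10101001.10010111.01111000.00000000
Network: 169.151.120.0/22


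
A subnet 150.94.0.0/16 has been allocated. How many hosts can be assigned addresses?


Host bits = 32 - 16 = 16
Total addresses = 2^16 = 65536
Usable = total - 2 (network and broadcast)
Usable hosts: 65534


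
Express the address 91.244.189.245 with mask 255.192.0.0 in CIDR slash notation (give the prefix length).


Binary: 11111111.11000000.00000000.00000000
Count leading 1s
Prefix: /10


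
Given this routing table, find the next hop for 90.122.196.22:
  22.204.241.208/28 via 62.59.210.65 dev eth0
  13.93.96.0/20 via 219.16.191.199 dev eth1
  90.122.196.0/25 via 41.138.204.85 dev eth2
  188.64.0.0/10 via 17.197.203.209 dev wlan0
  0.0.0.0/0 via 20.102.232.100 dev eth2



Longest prefix match for 90.122.196.22:
  /28 22.204.241.208: no
  /20 13.93.96.0: no
  /25 90.122.196.0: MATCH
  /10 188.64.0.0: no
  /0 0.0.0.0: MATCH
Selected: next-hop 41.138.204.85 via eth2 (matched /25)


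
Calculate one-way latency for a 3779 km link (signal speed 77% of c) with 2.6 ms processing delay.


Speed = 0.77 * 3e5 km/s = 231000 km/s
Propagation delay = 3779 / 231000 = 0.0164 s = 16.3593 ms
Processing delay = 2.6 ms
Total one-way latency = 18.9593 ms


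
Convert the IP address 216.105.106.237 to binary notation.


216 = 11011000
105 = 01101001
106 = 01101010
237 = 11101101
Binary: 11011000.01101001.01101010.11101101


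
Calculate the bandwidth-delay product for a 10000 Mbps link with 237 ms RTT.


BDP = bandwidth * RTT
= 10000 Mbps * 237 ms
= 10000 * 1e6 * 237 / 1000 bits
= 2370000000 bits
= 296250000 bytes
= 289306.6406 KB
BDP = 2370000000 bits (296250000 bytes)


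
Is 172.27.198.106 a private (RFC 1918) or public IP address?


RFC 1918 private ranges:
  10.0.0.0/8 (10.0.0.0 - 10.255.255.255)
  172.16.0.0/12 (172.16.0.0 - 172.31.255.255)
  192.168.0.0/16 (192.168.0.0 - 192.168.255.255)
Private (in 172.16.0.0/12)


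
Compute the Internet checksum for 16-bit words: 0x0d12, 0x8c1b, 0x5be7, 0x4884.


Sum all words (with carry folding):
+ 0x0d12 = 0x0d12
+ 0x8c1b = 0x992d
+ 0x5be7 = 0xf514
+ 0x4884 = 0x3d99
One's complement: ~0x3d99
Checksum = 0xc266


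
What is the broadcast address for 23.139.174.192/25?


Network: 23.139.174.128/25
Host bits = 7
Set all host bits to 1:
Broadcast: 23.139.174.255


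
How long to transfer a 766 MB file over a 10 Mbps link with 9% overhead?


Effective throughput = 10 * (1 - 9/100) = 9.1 Mbps
File size in Mb = 766 * 8 = 6128 Mb
Time = 6128 / 9.1
Time = 673.4066 seconds


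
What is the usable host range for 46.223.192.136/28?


Network: 46.223.192.128
Broadcast: 46.223.192.143
First usable = network + 1
Last usable = broadcast - 1
Range: 46.223.192.129 to 46.223.192.142


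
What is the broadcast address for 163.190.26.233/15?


Network: 163.190.0.0/15
Host bits = 17
Set all host bits to 1:
Broadcast: 163.191.255.255


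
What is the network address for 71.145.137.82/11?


IP:   01000111.10010001.10001001.01010010
Mask: 11111111.11100000.00000000.00000000
AND operation:
Net:  01000111.10000000.00000000.00000000
Network: 71.128.0.0/11


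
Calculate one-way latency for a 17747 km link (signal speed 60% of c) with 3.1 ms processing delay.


Speed = 0.6 * 3e5 km/s = 180000 km/s
Propagation delay = 17747 / 180000 = 0.0986 s = 98.5944 ms
Processing delay = 3.1 ms
Total one-way latency = 101.6944 ms


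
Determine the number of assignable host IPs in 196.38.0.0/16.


Host bits = 32 - 16 = 16
Total addresses = 2^16 = 65536
Usable = total - 2 (network and broadcast)
Usable hosts: 65534


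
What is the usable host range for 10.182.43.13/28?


Network: 10.182.43.0
Broadcast: 10.182.43.15
First usable = network + 1
Last usable = broadcast - 1
Range: 10.182.43.1 to 10.182.43.14


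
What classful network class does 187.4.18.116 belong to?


First octet: 187
Binary: 10111011
10xxxxxx -> Class B (128-191)
Class B, default mask 255.255.0.0 (/16)


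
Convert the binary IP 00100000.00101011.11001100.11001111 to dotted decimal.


00100000 = 32
00101011 = 43
11001100 = 204
11001111 = 207
IP: 32.43.204.207


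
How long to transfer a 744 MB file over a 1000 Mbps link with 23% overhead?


Effective throughput = 1000 * (1 - 23/100) = 770 Mbps
File size in Mb = 744 * 8 = 5952 Mb
Time = 5952 / 770
Time = 7.7299 seconds


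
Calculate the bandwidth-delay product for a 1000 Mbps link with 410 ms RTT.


BDP = bandwidth * RTT
= 1000 Mbps * 410 ms
= 1000 * 1e6 * 410 / 1000 bits
= 410000000 bits
= 51250000 bytes
= 50048.8281 KB
BDP = 410000000 bits (51250000 bytes)


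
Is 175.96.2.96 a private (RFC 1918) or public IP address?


RFC 1918 private ranges:
  10.0.0.0/8 (10.0.0.0 - 10.255.255.255)
  172.16.0.0/12 (172.16.0.0 - 172.31.255.255)
  192.168.0.0/16 (192.168.0.0 - 192.168.255.255)
Public (not in any RFC 1918 range)


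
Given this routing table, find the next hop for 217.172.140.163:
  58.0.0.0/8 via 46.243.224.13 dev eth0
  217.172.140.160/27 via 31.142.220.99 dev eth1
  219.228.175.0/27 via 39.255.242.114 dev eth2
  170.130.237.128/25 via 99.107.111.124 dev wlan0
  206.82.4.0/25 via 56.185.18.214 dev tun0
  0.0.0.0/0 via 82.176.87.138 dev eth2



Longest prefix match for 217.172.140.163:
  /8 58.0.0.0: no
  /27 217.172.140.160: MATCH
  /27 219.228.175.0: no
  /25 170.130.237.128: no
  /25 206.82.4.0: no
  /0 0.0.0.0: MATCH
Selected: next-hop 31.142.220.99 via eth1 (matched /27)


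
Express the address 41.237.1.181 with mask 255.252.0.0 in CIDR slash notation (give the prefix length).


Binary: 11111111.11111100.00000000.00000000
Count leading 1s
Prefix: /14


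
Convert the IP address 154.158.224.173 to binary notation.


154 = 10011010
158 = 10011110
224 = 11100000
173 = 10101101
Binary: 10011010.10011110.11100000.10101101


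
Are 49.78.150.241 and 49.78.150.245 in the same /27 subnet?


Mask: 255.255.255.224
49.78.150.241 AND mask = 49.78.150.224
49.78.150.245 AND mask = 49.78.150.224
Yes, same subnet (49.78.150.224)


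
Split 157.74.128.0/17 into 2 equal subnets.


New prefix = 17 + 1 = 18
Each subnet has 16384 addresses
  157.74.128.0/18
  157.74.192.0/18
Subnets: 157.74.128.0/18, 157.74.192.0/18


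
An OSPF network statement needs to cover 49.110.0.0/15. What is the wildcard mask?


Subnet mask: 255.254.0.0
Wildcard = 255.255.255.255 - subnet mask
255 - 255 = 0
255 - 254 = 1
255 - 0 = 255
255 - 0 = 255
Wildcard: 0.1.255.255


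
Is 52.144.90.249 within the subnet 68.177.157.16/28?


Subnet network: 68.177.157.16
Test IP AND mask: 52.144.90.240
No, 52.144.90.249 is not in 68.177.157.16/28


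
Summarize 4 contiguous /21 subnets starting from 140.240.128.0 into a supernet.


Original prefix: /21
Number of subnets: 4 = 2^2
New prefix = 21 - 2 = 19
Supernet: 140.240.128.0/19


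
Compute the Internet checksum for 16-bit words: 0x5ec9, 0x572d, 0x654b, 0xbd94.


Sum all words (with carry folding):
+ 0x5ec9 = 0x5ec9
+ 0x572d = 0xb5f6
+ 0x654b = 0x1b42
+ 0xbd94 = 0xd8d6
One's complement: ~0xd8d6
Checksum = 0x2729


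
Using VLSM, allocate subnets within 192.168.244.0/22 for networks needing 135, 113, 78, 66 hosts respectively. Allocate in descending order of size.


135 hosts -> /24 (254 usable): 192.168.244.0/24
113 hosts -> /25 (126 usable): 192.168.245.0/25
78 hosts -> /25 (126 usable): 192.168.245.128/25
66 hosts -> /25 (126 usable): 192.168.246.0/25
Allocation: 192.168.244.0/24 (135 hosts, 254 usable); 192.168.245.0/25 (113 hosts, 126 usable); 192.168.245.128/25 (78 hosts, 126 usable); 192.168.246.0/25 (66 hosts, 126 usable)


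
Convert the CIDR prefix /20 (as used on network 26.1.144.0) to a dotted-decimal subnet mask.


/20 means 20 network bits, 12 host bits
Binary: 11111111111111111111000000000000
Mask: 255.255.240.0


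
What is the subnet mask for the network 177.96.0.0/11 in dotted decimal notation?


/11 means 11 network bits, 21 host bits
Binary: 11111111111000000000000000000000
Mask: 255.224.0.0


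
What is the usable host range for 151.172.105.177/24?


Network: 151.172.105.0
Broadcast: 151.172.105.255
First usable = network + 1
Last usable = broadcast - 1
Range: 151.172.105.1 to 151.172.105.254


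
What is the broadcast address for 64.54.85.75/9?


Network: 64.0.0.0/9
Host bits = 23
Set all host bits to 1:
Broadcast: 64.127.255.255


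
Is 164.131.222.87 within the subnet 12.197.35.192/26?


Subnet network: 12.197.35.192
Test IP AND mask: 164.131.222.64
No, 164.131.222.87 is not in 12.197.35.192/26


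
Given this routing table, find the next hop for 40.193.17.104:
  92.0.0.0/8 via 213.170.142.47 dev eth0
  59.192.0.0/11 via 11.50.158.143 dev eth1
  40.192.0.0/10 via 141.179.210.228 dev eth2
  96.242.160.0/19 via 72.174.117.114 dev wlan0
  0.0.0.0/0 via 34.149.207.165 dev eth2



Longest prefix match for 40.193.17.104:
  /8 92.0.0.0: no
  /11 59.192.0.0: no
  /10 40.192.0.0: MATCH
  /19 96.242.160.0: no
  /0 0.0.0.0: MATCH
Selected: next-hop 141.179.210.228 via eth2 (matched /10)


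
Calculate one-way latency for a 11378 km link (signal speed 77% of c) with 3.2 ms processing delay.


Speed = 0.77 * 3e5 km/s = 231000 km/s
Propagation delay = 11378 / 231000 = 0.0493 s = 49.2554 ms
Processing delay = 3.2 ms
Total one-way latency = 52.4554 ms


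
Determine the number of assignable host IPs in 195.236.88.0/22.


Host bits = 32 - 22 = 10
Total addresses = 2^10 = 1024
Usable = total - 2 (network and broadcast)
Usable hosts: 1022


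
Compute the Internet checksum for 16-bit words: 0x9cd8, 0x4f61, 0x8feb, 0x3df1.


Sum all words (with carry folding):
+ 0x9cd8 = 0x9cd8
+ 0x4f61 = 0xec39
+ 0x8feb = 0x7c25
+ 0x3df1 = 0xba16
One's complement: ~0xba16
Checksum = 0x45e9


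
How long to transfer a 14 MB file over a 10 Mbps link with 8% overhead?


Effective throughput = 10 * (1 - 8/100) = 9.2 Mbps
File size in Mb = 14 * 8 = 112 Mb
Time = 112 / 9.2
Time = 12.1739 seconds


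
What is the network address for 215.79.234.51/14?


IP:   11010111.01001111.11101010.00110011
Mask: 11111111.11111100.00000000.00000000
AND operation:
Net:  11010111.01001100.00000000.00000000
Network: 215.76.0.0/14


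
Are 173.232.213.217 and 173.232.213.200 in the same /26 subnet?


Mask: 255.255.255.192
173.232.213.217 AND mask = 173.232.213.192
173.232.213.200 AND mask = 173.232.213.192
Yes, same subnet (173.232.213.192)


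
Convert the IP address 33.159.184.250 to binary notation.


33 = 00100001
159 = 10011111
184 = 10111000
250 = 11111010
Binary: 00100001.10011111.10111000.11111010


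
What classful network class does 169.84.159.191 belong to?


First octet: 169
Binary: 10101001
10xxxxxx -> Class B (128-191)
Class B, default mask 255.255.0.0 (/16)


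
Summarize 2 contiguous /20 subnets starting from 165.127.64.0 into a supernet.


Original prefix: /20
Number of subnets: 2 = 2^1
New prefix = 20 - 1 = 19
Supernet: 165.127.64.0/19


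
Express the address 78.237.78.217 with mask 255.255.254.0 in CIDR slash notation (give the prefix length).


Binary: 11111111.11111111.11111110.00000000
Count leading 1s
Prefix: /23


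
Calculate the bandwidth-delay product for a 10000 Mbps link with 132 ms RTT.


BDP = bandwidth * RTT
= 10000 Mbps * 132 ms
= 10000 * 1e6 * 132 / 1000 bits
= 1320000000 bits
= 165000000 bytes
= 161132.8125 KB
BDP = 1320000000 bits (165000000 bytes)


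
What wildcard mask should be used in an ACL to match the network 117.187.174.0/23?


Subnet mask: 255.255.254.0
Wildcard = 255.255.255.255 - subnet mask
255 - 255 = 0
255 - 255 = 0
255 - 254 = 1
255 - 0 = 255
Wildcard: 0.0.1.255


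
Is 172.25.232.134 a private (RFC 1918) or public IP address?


RFC 1918 private ranges:
  10.0.0.0/8 (10.0.0.0 - 10.255.255.255)
  172.16.0.0/12 (172.16.0.0 - 172.31.255.255)
  192.168.0.0/16 (192.168.0.0 - 192.168.255.255)
Private (in 172.16.0.0/12)


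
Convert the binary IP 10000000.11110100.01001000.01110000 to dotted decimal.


10000000 = 128
11110100 = 244
01001000 = 72
01110000 = 112
IP: 128.244.72.112


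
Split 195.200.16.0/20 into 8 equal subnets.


New prefix = 20 + 3 = 23
Each subnet has 512 addresses
  195.200.16.0/23
  195.200.18.0/23
  195.200.20.0/23
  195.200.22.0/23
  195.200.24.0/23
  195.200.26.0/23
  195.200.28.0/23
  195.200.30.0/23
Subnets: 195.200.16.0/23, 195.200.18.0/23, 195.200.20.0/23, 195.200.22.0/23, 195.200.24.0/23, 195.200.26.0/23, 195.200.28.0/23, 195.200.30.0/23


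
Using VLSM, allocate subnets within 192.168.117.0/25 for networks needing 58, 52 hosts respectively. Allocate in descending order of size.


58 hosts -> /26 (62 usable): 192.168.117.0/26
52 hosts -> /26 (62 usable): 192.168.117.64/26
Allocation: 192.168.117.0/26 (58 hosts, 62 usable); 192.168.117.64/26 (52 hosts, 62 usable)
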